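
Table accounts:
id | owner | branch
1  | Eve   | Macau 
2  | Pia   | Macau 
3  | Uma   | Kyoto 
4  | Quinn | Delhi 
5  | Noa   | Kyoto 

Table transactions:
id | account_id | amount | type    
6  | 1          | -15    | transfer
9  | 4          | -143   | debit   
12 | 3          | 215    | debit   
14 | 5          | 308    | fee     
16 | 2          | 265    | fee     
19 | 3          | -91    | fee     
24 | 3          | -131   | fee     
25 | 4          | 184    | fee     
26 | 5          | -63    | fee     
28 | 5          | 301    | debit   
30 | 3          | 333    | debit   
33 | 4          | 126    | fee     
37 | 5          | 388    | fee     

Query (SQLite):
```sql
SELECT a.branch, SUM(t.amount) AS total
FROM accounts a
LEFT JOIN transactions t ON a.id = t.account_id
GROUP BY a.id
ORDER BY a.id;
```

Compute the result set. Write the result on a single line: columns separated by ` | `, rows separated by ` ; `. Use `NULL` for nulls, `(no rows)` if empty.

LEFT JOIN keeps every accounts row; unmatched ones get NULL for transactions columns.
Group by accounts.id and compute SUM(t.amount). SUM over an all-NULL group is NULL.
  1: ids {6} → SUM(t.amount)=-15
  2: ids {16} → SUM(t.amount)=265
  3: ids {12, 19, 24, 30} → SUM(t.amount)=326
  4: ids {9, 25, 33} → SUM(t.amount)=167
  5: ids {14, 26, 28, 37} → SUM(t.amount)=934

Macau | -15 ; Macau | 265 ; Kyoto | 326 ; Delhi | 167 ; Kyoto | 934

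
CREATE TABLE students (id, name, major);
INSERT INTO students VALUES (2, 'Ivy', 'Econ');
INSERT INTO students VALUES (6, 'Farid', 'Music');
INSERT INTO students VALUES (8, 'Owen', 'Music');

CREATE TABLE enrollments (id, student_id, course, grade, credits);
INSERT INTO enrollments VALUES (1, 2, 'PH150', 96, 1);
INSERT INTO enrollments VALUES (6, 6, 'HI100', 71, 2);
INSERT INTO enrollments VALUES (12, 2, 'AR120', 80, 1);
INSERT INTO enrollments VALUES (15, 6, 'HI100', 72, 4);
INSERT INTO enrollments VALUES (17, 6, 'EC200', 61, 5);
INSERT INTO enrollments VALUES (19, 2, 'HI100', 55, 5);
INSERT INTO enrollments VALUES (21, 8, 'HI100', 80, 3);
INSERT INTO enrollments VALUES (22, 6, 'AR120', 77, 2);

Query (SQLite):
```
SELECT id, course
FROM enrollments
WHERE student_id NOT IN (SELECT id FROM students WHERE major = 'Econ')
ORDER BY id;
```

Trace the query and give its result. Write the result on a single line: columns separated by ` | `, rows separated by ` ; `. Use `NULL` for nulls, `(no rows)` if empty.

Inner query: students.id where major = 'Econ'.
Outer: keep enrollments rows whose student_id is not in that set.
Inner query → {2}

6 | HI100 ; 15 | HI100 ; 17 | EC200 ; 21 | HI100 ; 22 | AR120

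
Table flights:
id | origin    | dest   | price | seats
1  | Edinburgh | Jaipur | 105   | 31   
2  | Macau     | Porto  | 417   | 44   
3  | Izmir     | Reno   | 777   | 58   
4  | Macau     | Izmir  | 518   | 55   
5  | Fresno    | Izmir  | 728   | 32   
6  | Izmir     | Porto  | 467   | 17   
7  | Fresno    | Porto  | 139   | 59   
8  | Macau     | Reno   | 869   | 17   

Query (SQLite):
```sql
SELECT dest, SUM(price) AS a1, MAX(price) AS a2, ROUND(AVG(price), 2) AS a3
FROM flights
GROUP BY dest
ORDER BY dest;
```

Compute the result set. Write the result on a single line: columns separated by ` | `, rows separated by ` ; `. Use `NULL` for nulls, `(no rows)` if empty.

Group flights by dest.
Per group compute: SUM(price), MAX(price), ROUND(AVG(price), 2).
  Izmir: ids {4, 5} → SUM(price)=1246, MAX(price)=728, ROUND(AVG(price), 2)=623
  Jaipur: ids {1} → SUM(price)=105, MAX(price)=105, ROUND(AVG(price), 2)=105
  Porto: ids {2, 6, 7} → SUM(price)=1023, MAX(price)=467, ROUND(AVG(price), 2)=341
  Reno: ids {3, 8} → SUM(price)=1646, MAX(price)=869, ROUND(AVG(price), 2)=823

Izmir | 1246 | 728 | 623 ; Jaipur | 105 | 105 | 105 ; Porto | 1023 | 467 | 341 ; Reno | 1646 | 869 | 823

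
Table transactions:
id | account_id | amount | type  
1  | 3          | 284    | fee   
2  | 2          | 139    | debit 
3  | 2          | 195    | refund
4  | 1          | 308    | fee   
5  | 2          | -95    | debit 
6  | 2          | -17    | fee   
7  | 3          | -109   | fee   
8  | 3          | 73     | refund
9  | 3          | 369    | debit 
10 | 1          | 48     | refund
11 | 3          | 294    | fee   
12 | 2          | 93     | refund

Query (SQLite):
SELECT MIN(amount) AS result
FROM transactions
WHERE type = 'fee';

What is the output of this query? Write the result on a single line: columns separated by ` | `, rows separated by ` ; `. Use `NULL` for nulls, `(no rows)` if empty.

-109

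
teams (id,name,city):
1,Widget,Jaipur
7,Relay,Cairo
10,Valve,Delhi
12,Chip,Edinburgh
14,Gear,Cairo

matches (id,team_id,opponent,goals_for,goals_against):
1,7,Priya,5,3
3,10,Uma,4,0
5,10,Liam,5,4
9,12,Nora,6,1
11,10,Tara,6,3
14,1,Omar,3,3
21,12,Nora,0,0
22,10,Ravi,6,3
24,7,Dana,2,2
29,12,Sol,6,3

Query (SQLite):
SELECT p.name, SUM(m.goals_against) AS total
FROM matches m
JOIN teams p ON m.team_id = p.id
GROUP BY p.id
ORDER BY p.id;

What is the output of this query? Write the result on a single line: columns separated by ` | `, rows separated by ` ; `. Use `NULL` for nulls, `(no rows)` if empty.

Join each matches row to its teams via team_id.
Group joined rows by teams.id; compute SUM(m.goals_against) per group.
  1: ids {14} → SUM(m.goals_against)=3
  7: ids {1, 24} → SUM(m.goals_against)=5
  10: ids {3, 5, 11, 22} → SUM(m.goals_against)=10
  12: ids {9, 21, 29} → SUM(m.goals_against)=4

Widget | 3 ; Relay | 5 ; Valve | 10 ; Chip | 4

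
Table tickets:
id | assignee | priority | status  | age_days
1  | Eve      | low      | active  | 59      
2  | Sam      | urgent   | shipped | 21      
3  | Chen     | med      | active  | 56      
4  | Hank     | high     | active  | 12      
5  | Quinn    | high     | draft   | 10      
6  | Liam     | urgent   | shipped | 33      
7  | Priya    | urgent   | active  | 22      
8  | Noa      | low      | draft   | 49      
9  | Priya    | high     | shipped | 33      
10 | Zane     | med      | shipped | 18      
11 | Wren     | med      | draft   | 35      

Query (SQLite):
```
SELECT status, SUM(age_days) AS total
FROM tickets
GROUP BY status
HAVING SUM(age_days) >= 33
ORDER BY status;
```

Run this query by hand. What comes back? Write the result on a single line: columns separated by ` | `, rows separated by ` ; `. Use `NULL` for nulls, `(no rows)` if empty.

Partition tickets by status; compute SUM(age_days) within each group.
HAVING: keep groups where SUM(age_days) >= 33.
  active: ids {1, 3, 4, 7} → SUM(age_days)=149
  draft: ids {5, 8, 11} → SUM(age_days)=94
  shipped: ids {2, 6, 9, 10} → SUM(age_days)=105

active | 149 ; draft | 94 ; shipped | 105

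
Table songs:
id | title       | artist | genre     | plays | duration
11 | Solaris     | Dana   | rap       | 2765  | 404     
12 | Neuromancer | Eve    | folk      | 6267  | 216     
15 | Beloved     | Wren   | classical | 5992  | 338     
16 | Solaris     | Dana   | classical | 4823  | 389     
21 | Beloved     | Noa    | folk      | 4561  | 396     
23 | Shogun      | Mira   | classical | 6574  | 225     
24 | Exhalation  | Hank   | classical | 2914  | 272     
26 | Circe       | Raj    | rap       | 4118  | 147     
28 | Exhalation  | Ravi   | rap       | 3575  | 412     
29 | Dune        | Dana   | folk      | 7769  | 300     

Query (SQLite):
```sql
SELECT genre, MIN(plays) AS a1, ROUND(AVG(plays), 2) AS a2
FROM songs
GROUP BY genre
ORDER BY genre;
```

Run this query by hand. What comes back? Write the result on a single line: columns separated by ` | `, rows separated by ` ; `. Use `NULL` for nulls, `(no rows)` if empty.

classical | 2914 | 5075.75 ; folk | 4561 | 6199 ; rap | 2765 | 3486

Group songs by genre.
Per group compute: MIN(plays), ROUND(AVG(plays), 2).
  classical: ids {15, 16, 23, 24} → MIN(plays)=2914, ROUND(AVG(plays), 2)=5075.75
  folk: ids {12, 21, 29} → MIN(plays)=4561, ROUND(AVG(plays), 2)=6199
  rap: ids {11, 26, 28} → MIN(plays)=2765, ROUND(AVG(plays), 2)=3486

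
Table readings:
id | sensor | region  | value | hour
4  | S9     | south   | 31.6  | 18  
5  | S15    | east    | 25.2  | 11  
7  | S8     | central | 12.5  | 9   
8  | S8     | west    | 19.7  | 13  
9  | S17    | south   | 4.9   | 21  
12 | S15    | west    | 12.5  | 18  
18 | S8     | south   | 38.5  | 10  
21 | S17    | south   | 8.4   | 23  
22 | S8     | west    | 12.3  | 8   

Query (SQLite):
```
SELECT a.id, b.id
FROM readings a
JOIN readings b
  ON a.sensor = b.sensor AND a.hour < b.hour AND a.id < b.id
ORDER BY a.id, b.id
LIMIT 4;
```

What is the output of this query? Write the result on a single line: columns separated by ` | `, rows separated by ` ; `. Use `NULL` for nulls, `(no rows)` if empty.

5 | 12 ; 7 | 8 ; 7 | 18 ; 9 | 21

Pairs (a,b) with same sensor, a.hour < b.hour, a.id < b.id.
sensor groups: S15:{5,12} S17:{9,21} S8:{7,8,18,22} S9:{4}
Ordered by (a.id, b.id); first 4.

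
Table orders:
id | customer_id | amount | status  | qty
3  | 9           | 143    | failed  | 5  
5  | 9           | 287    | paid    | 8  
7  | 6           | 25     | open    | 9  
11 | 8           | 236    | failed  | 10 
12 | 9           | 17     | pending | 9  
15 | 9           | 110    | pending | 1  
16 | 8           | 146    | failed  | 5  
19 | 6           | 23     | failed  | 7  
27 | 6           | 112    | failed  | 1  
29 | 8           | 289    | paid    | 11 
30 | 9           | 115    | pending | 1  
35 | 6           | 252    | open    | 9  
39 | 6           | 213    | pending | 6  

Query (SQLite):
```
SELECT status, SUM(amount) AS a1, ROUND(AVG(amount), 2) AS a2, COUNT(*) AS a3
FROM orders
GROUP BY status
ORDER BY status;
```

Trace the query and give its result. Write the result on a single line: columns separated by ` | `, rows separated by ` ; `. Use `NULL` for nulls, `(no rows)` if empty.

Group orders by status.
Per group compute: SUM(amount), ROUND(AVG(amount), 2), COUNT(*).
  failed: ids {3, 11, 16, 19, 27} → SUM(amount)=660, ROUND(AVG(amount), 2)=132, COUNT(*)=5
  open: ids {7, 35} → SUM(amount)=277, ROUND(AVG(amount), 2)=138.5, COUNT(*)=2
  paid: ids {5, 29} → SUM(amount)=576, ROUND(AVG(amount), 2)=288, COUNT(*)=2
  pending: ids {12, 15, 30, 39} → SUM(amount)=455, ROUND(AVG(amount), 2)=113.75, COUNT(*)=4

failed | 660 | 132 | 5 ; open | 277 | 138.5 | 2 ; paid | 576 | 288 | 2 ; pending | 455 | 113.75 | 4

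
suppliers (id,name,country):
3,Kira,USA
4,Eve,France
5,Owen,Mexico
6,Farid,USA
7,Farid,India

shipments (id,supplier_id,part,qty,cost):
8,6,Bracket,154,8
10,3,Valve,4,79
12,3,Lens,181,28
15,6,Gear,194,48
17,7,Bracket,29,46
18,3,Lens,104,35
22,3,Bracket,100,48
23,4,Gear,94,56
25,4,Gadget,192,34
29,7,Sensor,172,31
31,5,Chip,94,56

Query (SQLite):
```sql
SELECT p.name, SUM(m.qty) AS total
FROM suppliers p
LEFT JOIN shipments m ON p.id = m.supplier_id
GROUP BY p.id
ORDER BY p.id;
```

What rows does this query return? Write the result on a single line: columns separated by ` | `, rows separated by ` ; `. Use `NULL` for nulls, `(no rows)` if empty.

Kira | 389 ; Eve | 286 ; Owen | 94 ; Farid | 348 ; Farid | 201

LEFT JOIN keeps every suppliers row; unmatched ones get NULL for shipments columns.
Group by suppliers.id and compute SUM(m.qty). SUM over an all-NULL group is NULL.
  3: ids {10, 12, 18, 22} → SUM(m.qty)=389
  4: ids {23, 25} → SUM(m.qty)=286
  5: ids {31} → SUM(m.qty)=94
  6: ids {8, 15} → SUM(m.qty)=348
  7: ids {17, 29} → SUM(m.qty)=201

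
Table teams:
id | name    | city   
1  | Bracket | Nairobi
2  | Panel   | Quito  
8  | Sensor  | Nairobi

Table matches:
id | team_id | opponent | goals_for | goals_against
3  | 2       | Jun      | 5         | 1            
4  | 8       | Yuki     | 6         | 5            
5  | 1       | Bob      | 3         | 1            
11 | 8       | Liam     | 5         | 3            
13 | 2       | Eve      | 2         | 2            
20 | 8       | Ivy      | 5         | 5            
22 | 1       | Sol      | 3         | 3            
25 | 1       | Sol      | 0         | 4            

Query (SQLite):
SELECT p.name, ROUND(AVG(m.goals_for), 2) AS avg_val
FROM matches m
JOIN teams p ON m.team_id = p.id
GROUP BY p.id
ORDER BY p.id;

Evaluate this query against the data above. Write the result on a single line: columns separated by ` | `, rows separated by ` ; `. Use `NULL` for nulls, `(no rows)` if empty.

Bracket | 2 ; Panel | 3.5 ; Sensor | 5.33

Join each matches row to its teams via team_id.
Group joined rows by teams.id; compute ROUND(AVG(m.goals_for), 2) per group.
  1: ids {5, 22, 25} → ROUND(AVG(m.goals_for), 2)=2
  2: ids {3, 13} → ROUND(AVG(m.goals_for), 2)=3.5
  8: ids {4, 11, 20} → ROUND(AVG(m.goals_for), 2)=5.33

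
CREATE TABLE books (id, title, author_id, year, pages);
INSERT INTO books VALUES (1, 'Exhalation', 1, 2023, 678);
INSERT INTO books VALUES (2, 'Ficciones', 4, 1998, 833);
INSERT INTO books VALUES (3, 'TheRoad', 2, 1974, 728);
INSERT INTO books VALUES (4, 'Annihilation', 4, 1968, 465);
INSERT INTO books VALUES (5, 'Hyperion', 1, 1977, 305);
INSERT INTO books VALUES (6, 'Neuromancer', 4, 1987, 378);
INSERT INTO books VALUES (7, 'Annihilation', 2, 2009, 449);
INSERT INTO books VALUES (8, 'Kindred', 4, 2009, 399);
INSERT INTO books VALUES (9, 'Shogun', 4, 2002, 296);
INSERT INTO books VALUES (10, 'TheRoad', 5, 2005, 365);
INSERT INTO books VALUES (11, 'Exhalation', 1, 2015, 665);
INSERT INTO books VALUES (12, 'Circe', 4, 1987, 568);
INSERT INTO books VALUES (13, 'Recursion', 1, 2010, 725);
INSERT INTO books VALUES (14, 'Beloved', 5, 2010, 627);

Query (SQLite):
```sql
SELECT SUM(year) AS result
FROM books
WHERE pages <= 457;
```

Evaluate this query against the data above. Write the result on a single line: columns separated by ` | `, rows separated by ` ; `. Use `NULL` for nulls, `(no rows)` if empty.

Rows where pages <= 457 → year values: [1977, 1987, 2009, 2009, 2002, 2005].
SUM of non-NULL values = 11989.

11989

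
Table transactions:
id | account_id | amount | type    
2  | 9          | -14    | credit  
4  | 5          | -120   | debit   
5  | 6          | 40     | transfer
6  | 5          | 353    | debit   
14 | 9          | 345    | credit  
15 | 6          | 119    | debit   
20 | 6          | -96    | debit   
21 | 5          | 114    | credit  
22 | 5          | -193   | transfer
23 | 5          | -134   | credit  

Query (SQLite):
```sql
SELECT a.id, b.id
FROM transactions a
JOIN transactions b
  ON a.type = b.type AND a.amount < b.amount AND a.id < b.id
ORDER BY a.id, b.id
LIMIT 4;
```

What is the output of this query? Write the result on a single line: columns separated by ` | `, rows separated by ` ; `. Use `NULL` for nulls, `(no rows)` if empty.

2 | 14 ; 2 | 21 ; 4 | 6 ; 4 | 15

Pairs (a,b) with same type, a.amount < b.amount, a.id < b.id.
type groups: credit:{2,14,21,23} debit:{4,6,15,20} transfer:{5,22}
Ordered by (a.id, b.id); first 4.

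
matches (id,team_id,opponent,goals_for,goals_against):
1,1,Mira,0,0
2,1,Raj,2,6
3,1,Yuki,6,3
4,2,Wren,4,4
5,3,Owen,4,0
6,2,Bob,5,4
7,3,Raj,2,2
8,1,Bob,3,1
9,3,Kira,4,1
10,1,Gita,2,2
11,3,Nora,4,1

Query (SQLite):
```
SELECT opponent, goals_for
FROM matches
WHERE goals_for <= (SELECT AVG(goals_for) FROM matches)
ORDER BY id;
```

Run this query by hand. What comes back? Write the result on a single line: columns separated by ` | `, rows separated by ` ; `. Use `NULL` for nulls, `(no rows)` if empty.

Scalar subquery: AVG(goals_for) over all matches rows = 3.272727 (≈; comparison uses full precision).
Keep rows where goals_for <= that value.

Mira | 0 ; Raj | 2 ; Raj | 2 ; Bob | 3 ; Gita | 2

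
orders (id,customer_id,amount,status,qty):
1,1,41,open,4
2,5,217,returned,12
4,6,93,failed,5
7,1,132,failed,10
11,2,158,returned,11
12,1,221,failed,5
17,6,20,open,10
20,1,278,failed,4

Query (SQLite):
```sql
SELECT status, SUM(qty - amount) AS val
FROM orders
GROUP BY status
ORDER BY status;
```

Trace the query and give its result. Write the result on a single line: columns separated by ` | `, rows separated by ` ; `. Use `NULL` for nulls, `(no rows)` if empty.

For each row compute qty - amount.
Group by status; take SUM of the expression per group.
  failed: ids {4, 7, 12, 20} → SUM(qty - amount)=-700
  open: ids {1, 17} → SUM(qty - amount)=-47
  returned: ids {2, 11} → SUM(qty - amount)=-352

failed | -700 ; open | -47 ; returned | -352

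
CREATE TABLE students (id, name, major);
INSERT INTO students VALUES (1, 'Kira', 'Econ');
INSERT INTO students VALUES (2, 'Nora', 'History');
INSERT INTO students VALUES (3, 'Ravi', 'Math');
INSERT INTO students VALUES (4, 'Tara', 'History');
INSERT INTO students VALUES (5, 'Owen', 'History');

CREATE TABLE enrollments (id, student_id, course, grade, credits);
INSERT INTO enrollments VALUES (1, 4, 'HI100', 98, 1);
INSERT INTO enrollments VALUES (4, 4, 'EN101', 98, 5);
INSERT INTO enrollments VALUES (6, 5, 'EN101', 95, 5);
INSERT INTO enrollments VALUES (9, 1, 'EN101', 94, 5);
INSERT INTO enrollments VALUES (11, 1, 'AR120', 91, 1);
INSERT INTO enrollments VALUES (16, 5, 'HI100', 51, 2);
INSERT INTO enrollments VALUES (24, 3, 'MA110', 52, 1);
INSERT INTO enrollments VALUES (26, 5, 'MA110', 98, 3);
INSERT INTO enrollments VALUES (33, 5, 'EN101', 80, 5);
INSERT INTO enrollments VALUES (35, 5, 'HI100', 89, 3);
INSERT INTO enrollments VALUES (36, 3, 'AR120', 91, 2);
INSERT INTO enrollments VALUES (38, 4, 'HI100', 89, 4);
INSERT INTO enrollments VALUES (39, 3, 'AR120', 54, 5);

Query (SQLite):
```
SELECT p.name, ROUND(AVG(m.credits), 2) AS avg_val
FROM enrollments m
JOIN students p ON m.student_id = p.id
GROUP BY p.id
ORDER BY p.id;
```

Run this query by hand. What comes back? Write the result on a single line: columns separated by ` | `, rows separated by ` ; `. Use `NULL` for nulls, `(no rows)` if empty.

Join each enrollments row to its students via student_id.
Group joined rows by students.id; compute ROUND(AVG(m.credits), 2) per group.
  1: ids {9, 11} → ROUND(AVG(m.credits), 2)=3
  3: ids {24, 36, 39} → ROUND(AVG(m.credits), 2)=2.67
  4: ids {1, 4, 38} → ROUND(AVG(m.credits), 2)=3.33
  5: ids {6, 16, 26, 33, 35} → ROUND(AVG(m.credits), 2)=3.6

Kira | 3 ; Ravi | 2.67 ; Tara | 3.33 ; Owen | 3.6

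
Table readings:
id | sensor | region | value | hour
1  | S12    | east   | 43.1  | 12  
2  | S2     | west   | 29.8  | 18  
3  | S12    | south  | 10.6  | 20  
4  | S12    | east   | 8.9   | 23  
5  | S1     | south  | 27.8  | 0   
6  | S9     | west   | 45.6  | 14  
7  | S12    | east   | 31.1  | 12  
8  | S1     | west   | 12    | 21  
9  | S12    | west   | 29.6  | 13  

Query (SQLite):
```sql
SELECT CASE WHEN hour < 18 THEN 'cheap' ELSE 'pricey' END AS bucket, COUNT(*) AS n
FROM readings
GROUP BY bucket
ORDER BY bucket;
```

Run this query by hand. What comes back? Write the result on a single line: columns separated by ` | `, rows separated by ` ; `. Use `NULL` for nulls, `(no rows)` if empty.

Bucket rows by hour < 18 → 'cheap' else 'pricey'; count each bucket.

cheap | 5 ; pricey | 4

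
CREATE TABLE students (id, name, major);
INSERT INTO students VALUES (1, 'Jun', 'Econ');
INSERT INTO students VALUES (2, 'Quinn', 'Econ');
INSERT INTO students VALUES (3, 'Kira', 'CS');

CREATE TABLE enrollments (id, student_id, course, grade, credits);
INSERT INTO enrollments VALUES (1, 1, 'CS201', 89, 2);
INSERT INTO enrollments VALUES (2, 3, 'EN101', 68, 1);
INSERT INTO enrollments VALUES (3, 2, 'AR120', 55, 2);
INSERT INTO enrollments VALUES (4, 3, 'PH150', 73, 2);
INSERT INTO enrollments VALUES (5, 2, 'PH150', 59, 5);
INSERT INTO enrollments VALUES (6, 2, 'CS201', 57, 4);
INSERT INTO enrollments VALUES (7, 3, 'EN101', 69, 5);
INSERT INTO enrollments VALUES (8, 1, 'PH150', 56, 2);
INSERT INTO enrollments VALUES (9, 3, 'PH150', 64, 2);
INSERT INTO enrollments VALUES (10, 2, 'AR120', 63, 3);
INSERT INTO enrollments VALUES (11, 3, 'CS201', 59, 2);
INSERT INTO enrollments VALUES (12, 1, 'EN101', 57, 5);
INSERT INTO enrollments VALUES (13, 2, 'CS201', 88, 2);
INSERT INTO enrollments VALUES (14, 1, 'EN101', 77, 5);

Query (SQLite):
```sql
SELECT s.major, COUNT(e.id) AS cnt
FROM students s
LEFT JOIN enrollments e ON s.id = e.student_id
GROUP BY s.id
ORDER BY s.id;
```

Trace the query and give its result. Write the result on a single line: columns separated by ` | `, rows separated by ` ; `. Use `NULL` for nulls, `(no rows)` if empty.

LEFT JOIN keeps every students row; unmatched ones get NULL for enrollments columns.
Group by students.id and compute COUNT(e.id). COUNT(col) of an all-NULL group is 0.
  1: ids {1, 8, 12, 14} → COUNT(e.id)=4
  2: ids {3, 5, 6, 10, 13} → COUNT(e.id)=5
  3: ids {2, 4, 7, 9, 11} → COUNT(e.id)=5

Econ | 4 ; Econ | 5 ; CS | 5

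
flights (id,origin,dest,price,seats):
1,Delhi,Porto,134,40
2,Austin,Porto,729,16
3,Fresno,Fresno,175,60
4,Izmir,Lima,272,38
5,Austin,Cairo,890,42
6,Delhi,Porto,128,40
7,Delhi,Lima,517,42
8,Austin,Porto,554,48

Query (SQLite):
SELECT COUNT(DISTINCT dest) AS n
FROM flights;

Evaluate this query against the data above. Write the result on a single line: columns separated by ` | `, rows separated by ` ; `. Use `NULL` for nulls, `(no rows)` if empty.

4

Count distinct non-NULL dest values.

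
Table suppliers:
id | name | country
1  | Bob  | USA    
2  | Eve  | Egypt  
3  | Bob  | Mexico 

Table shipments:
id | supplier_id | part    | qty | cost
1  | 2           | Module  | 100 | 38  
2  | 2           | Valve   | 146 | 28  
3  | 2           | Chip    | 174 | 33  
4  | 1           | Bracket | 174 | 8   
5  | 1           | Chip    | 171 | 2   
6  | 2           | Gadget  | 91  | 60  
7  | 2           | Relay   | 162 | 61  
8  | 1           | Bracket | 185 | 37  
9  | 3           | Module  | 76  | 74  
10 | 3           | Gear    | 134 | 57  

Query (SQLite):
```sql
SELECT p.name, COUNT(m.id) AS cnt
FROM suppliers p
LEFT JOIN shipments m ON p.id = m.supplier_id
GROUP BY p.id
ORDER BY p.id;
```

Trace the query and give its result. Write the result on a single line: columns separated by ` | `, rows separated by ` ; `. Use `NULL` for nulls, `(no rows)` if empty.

Bob | 3 ; Eve | 5 ; Bob | 2

LEFT JOIN keeps every suppliers row; unmatched ones get NULL for shipments columns.
Group by suppliers.id and compute COUNT(m.id). COUNT(col) of an all-NULL group is 0.
  1: ids {4, 5, 8} → COUNT(m.id)=3
  2: ids {1, 2, 3, 6, 7} → COUNT(m.id)=5
  3: ids {9, 10} → COUNT(m.id)=2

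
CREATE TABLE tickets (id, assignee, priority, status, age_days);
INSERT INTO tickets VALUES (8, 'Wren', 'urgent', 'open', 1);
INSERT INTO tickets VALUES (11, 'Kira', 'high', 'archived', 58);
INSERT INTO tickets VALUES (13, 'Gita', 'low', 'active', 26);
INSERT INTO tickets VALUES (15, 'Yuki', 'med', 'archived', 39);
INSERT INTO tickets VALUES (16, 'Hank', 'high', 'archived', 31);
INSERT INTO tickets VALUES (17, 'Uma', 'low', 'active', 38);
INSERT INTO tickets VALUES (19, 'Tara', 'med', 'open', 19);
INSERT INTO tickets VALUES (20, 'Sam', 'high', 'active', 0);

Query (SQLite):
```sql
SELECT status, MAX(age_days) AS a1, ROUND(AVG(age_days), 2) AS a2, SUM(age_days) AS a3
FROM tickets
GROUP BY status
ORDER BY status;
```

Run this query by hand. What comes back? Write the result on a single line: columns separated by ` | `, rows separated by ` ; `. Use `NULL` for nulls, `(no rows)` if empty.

Group tickets by status.
Per group compute: MAX(age_days), ROUND(AVG(age_days), 2), SUM(age_days).
  active: ids {13, 17, 20} → MAX(age_days)=38, ROUND(AVG(age_days), 2)=21.33, SUM(age_days)=64
  archived: ids {11, 15, 16} → MAX(age_days)=58, ROUND(AVG(age_days), 2)=42.67, SUM(age_days)=128
  open: ids {8, 19} → MAX(age_days)=19, ROUND(AVG(age_days), 2)=10, SUM(age_days)=20

active | 38 | 21.33 | 64 ; archived | 58 | 42.67 | 128 ; open | 19 | 10 | 20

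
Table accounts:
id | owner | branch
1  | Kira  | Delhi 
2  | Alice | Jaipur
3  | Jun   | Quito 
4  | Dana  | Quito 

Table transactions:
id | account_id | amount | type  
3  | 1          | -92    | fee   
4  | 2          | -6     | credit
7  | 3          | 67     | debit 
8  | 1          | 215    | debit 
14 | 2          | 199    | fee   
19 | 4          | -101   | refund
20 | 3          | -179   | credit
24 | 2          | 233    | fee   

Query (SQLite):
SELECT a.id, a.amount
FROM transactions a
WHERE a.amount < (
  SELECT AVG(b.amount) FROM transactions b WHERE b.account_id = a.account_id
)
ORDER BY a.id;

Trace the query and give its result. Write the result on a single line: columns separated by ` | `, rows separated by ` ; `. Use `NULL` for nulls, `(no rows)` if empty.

3 | -92 ; 4 | -6 ; 20 | -179

For each transactions row a, compute AVG(amount) over rows sharing a.account_id.
Keep row a if a.amount < that per-group AVG.
  account_id=1: AVG(amount) = 61.5
  account_id=2: AVG(amount) = 142.0
  account_id=3: AVG(amount) = -56.0
  account_id=4: AVG(amount) = -101.0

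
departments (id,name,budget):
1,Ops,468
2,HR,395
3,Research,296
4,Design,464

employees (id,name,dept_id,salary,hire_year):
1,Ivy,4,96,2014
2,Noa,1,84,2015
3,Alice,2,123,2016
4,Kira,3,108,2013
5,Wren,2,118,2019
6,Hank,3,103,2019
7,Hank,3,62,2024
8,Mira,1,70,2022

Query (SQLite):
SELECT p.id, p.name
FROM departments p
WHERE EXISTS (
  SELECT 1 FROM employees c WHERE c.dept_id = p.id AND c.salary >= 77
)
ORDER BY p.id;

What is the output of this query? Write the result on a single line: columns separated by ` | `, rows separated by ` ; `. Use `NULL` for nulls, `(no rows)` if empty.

1 | Ops ; 2 | HR ; 3 | Research ; 4 | Design

For each departments row, check whether any employees with matching dept_id has salary >= 77.
Keep rows where that is true.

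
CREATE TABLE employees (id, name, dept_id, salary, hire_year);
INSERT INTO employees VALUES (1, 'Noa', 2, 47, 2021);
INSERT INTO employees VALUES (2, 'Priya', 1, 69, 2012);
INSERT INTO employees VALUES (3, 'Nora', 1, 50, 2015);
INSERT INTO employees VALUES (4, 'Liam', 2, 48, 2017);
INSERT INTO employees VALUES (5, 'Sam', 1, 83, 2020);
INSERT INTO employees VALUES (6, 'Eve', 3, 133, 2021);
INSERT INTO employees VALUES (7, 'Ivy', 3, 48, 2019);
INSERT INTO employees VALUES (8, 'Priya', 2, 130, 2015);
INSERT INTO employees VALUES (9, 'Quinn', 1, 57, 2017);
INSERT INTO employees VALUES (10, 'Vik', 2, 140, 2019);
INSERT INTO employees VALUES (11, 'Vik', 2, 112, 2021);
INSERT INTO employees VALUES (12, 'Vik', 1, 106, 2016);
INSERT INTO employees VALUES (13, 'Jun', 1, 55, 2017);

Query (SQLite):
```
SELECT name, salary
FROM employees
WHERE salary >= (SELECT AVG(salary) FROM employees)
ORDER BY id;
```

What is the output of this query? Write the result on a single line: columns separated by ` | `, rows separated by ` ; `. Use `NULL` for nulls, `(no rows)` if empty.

Scalar subquery: AVG(salary) over all employees rows = 82.923077 (≈; comparison uses full precision).
Keep rows where salary >= that value.

Sam | 83 ; Eve | 133 ; Priya | 130 ; Vik | 140 ; Vik | 112 ; Vik | 106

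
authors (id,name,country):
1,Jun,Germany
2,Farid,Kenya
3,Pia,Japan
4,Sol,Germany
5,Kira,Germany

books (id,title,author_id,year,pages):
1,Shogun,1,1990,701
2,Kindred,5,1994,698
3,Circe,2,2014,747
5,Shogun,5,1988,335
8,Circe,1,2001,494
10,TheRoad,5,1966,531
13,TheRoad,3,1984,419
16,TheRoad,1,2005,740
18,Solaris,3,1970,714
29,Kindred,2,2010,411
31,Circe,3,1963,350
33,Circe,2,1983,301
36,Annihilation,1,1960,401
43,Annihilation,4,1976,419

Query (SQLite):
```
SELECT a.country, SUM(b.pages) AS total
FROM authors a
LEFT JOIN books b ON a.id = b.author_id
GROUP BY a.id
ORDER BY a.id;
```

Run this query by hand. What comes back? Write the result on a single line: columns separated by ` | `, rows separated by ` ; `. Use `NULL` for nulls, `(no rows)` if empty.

LEFT JOIN keeps every authors row; unmatched ones get NULL for books columns.
Group by authors.id and compute SUM(b.pages). SUM over an all-NULL group is NULL.
  1: ids {1, 8, 16, 36} → SUM(b.pages)=2336
  2: ids {3, 29, 33} → SUM(b.pages)=1459
  3: ids {13, 18, 31} → SUM(b.pages)=1483
  4: ids {43} → SUM(b.pages)=419
  5: ids {2, 5, 10} → SUM(b.pages)=1564

Germany | 2336 ; Kenya | 1459 ; Japan | 1483 ; Germany | 419 ; Germany | 1564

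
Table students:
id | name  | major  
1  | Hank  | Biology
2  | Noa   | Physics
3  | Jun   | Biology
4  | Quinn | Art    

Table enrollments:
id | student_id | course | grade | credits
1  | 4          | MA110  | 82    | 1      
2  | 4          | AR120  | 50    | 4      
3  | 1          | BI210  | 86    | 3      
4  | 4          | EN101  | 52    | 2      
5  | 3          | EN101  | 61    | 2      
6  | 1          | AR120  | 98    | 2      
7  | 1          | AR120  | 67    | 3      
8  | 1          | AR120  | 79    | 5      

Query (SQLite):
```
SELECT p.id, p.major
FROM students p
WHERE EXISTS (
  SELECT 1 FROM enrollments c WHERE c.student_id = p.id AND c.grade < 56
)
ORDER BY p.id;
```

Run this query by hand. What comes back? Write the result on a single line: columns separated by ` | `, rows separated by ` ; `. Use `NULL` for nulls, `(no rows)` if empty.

For each students row, check whether any enrollments with matching student_id has grade < 56.
Keep rows where that is true.

4 | Art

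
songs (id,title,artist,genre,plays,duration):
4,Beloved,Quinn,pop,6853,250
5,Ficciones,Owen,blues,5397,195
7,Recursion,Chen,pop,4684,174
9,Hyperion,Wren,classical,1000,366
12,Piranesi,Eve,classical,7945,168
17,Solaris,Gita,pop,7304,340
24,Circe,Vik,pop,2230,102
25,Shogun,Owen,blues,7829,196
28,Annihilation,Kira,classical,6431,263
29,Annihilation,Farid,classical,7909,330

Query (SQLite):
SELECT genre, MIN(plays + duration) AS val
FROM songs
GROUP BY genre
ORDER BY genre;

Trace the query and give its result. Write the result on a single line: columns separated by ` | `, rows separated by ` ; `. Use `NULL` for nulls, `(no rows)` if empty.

blues | 5592 ; classical | 1366 ; pop | 2332

For each row compute plays + duration.
Group by genre; take MIN of the expression per group.
  blues: ids {5, 25} → MIN(plays + duration)=5592
  classical: ids {9, 12, 28, 29} → MIN(plays + duration)=1366
  pop: ids {4, 7, 17, 24} → MIN(plays + duration)=2332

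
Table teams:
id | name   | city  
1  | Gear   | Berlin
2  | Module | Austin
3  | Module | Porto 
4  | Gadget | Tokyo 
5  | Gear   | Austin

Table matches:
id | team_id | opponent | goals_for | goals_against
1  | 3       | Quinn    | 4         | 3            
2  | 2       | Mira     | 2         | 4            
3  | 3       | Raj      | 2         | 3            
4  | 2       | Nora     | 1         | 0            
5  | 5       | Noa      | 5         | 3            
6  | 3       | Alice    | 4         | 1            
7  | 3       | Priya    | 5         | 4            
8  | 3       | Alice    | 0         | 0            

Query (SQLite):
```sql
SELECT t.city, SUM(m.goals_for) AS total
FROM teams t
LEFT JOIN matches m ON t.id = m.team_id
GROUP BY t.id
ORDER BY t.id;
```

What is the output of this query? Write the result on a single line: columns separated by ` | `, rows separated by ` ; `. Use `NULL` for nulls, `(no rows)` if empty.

LEFT JOIN keeps every teams row; unmatched ones get NULL for matches columns.
Group by teams.id and compute SUM(m.goals_for). SUM over an all-NULL group is NULL.
  1: ids {—} → SUM(m.goals_for)=NULL
  2: ids {2, 4} → SUM(m.goals_for)=3
  3: ids {1, 3, 6, 7, 8} → SUM(m.goals_for)=15
  4: ids {—} → SUM(m.goals_for)=NULL
  5: ids {5} → SUM(m.goals_for)=5

Berlin | NULL ; Austin | 3 ; Porto | 15 ; Tokyo | NULL ; Austin | 5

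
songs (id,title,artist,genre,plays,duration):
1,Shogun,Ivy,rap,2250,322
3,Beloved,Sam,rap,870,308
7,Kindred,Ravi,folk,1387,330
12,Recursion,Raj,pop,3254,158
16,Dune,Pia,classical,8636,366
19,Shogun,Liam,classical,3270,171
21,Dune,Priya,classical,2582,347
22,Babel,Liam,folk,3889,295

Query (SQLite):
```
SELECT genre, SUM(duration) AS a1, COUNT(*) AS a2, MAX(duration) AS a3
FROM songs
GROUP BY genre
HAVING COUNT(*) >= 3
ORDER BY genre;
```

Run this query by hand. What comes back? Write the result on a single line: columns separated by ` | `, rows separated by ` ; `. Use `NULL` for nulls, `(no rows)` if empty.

Group songs by genre.
Per group compute: SUM(duration), COUNT(*), MAX(duration).
HAVING: drop groups with fewer than 3 rows.
  classical: ids {16, 19, 21} → SUM(duration)=884, COUNT(*)=3, MAX(duration)=366
  folk: ids {7, 22} → SUM(duration)=625, COUNT(*)=2, MAX(duration)=330
  pop: ids {12} → SUM(duration)=158, COUNT(*)=1, MAX(duration)=158
  rap: ids {1, 3} → SUM(duration)=630, COUNT(*)=2, MAX(duration)=322

classical | 884 | 3 | 366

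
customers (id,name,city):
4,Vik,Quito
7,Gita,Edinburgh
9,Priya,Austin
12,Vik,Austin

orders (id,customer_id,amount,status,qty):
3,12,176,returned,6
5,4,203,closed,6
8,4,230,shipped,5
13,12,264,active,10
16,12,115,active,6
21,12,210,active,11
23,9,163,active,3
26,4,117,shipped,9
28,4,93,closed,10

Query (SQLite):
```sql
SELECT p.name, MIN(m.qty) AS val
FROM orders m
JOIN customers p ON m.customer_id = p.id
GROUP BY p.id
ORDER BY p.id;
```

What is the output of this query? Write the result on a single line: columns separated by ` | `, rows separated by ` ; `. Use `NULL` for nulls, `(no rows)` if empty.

Join each orders row to its customers via customer_id.
Group joined rows by customers.id; compute MIN(m.qty) per group.
  4: ids {5, 8, 26, 28} → MIN(m.qty)=5
  9: ids {23} → MIN(m.qty)=3
  12: ids {3, 13, 16, 21} → MIN(m.qty)=6

Vik | 5 ; Priya | 3 ; Vik | 6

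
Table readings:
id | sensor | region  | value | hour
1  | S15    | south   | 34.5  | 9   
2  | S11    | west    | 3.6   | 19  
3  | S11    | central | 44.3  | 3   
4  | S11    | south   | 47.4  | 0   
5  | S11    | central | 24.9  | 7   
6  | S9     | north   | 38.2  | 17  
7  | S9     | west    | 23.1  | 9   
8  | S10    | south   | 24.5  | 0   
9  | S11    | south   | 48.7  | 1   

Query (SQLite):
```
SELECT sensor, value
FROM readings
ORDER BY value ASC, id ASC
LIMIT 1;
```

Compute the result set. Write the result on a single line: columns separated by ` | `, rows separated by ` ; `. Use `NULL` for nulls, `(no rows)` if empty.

S11 | 3.6

Sort by value asc, tiebreak id asc: (3.6, id=2), (23.1, id=7), (24.5, id=8), (24.9, id=5) …. Take first 1.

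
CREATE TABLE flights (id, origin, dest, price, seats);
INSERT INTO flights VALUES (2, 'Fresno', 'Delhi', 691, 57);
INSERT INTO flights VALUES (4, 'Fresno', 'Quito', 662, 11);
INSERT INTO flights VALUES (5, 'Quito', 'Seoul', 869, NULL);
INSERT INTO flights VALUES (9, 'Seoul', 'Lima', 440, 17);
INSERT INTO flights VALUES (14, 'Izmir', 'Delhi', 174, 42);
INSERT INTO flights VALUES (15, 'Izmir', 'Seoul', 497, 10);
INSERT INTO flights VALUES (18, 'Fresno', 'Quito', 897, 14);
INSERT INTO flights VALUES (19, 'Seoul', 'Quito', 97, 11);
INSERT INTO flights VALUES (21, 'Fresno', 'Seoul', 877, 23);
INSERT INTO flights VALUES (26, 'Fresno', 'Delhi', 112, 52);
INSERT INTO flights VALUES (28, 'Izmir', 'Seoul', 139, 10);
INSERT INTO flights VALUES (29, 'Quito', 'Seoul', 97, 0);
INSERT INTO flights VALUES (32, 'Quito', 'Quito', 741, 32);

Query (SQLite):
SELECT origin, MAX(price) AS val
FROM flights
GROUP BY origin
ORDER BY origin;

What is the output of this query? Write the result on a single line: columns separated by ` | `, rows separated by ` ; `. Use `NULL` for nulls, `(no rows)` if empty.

Partition flights by origin; compute MAX(price) within each group.
  Fresno: ids {2, 4, 18, 21, 26} → MAX(price)=897
  Izmir: ids {14, 15, 28} → MAX(price)=497
  Quito: ids {5, 29, 32} → MAX(price)=869
  Seoul: ids {9, 19} → MAX(price)=440

Fresno | 897 ; Izmir | 497 ; Quito | 869 ; Seoul | 440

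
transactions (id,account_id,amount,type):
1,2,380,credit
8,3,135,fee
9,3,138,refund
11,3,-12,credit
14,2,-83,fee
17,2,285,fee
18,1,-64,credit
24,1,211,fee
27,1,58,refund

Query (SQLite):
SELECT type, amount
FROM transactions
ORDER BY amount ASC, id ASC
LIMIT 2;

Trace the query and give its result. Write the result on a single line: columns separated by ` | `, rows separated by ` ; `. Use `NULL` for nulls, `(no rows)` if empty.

fee | -83 ; credit | -64

Sort by amount asc, tiebreak id asc: (-83, id=14), (-64, id=18), (-12, id=11), (58, id=27), (135, id=8) …. Take first 2.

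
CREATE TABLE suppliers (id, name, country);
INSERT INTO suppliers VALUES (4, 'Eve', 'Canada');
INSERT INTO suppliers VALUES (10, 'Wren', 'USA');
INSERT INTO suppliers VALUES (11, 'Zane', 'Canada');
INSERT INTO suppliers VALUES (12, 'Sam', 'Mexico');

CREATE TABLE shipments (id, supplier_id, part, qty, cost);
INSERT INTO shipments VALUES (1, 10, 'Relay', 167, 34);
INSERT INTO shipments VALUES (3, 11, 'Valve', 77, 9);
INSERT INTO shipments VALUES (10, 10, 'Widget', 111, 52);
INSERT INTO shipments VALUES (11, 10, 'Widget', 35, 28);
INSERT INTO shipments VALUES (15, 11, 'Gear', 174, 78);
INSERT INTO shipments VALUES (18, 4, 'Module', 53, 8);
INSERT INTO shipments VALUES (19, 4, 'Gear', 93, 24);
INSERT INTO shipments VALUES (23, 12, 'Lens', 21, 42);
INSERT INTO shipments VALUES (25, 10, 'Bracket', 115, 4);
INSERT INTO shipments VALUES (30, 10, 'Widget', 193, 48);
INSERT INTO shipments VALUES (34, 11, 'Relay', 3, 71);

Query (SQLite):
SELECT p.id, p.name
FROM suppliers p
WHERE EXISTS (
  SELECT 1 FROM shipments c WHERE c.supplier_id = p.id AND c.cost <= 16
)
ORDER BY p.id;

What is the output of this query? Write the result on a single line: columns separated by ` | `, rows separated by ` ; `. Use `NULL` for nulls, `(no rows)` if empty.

4 | Eve ; 10 | Wren ; 11 | Zane

For each suppliers row, check whether any shipments with matching supplier_id has cost <= 16.
Keep rows where that is true.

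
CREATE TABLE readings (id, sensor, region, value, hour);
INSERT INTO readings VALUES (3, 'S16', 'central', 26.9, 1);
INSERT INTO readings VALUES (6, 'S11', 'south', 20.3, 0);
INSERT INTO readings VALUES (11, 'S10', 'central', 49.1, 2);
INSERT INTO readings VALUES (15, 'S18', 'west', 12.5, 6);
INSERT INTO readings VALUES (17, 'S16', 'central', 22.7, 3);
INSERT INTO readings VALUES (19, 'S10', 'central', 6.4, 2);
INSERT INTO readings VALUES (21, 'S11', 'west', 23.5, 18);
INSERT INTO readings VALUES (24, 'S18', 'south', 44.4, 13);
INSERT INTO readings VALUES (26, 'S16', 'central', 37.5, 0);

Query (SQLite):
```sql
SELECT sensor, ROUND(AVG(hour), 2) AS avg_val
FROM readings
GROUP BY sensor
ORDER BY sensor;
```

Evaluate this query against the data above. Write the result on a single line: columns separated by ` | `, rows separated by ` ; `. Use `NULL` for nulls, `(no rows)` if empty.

S10 | 2 ; S11 | 9 ; S16 | 1.33 ; S18 | 9.5

Partition readings by sensor; compute ROUND(AVG(hour), 2) within each group.
  S10: ids {11, 19} → ROUND(AVG(hour), 2)=2
  S11: ids {6, 21} → ROUND(AVG(hour), 2)=9
  S16: ids {3, 17, 26} → ROUND(AVG(hour), 2)=1.33
  S18: ids {15, 24} → ROUND(AVG(hour), 2)=9.5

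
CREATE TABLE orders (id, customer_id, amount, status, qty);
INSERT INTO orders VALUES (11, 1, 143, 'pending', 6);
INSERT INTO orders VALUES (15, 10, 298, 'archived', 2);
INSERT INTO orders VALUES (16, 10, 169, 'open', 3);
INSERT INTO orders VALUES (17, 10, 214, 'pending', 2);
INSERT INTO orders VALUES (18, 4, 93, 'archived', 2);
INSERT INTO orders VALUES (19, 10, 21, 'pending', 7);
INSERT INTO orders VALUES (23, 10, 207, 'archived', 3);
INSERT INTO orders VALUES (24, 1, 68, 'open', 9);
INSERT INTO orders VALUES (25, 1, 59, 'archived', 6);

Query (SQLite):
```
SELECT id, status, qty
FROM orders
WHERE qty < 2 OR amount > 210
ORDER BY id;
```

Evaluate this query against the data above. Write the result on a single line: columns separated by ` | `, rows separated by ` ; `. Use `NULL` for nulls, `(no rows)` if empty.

15 | archived | 2 ; 17 | pending | 2

qty < 2: ids { }
amount > 210: ids {15, 17}
Combine with OR.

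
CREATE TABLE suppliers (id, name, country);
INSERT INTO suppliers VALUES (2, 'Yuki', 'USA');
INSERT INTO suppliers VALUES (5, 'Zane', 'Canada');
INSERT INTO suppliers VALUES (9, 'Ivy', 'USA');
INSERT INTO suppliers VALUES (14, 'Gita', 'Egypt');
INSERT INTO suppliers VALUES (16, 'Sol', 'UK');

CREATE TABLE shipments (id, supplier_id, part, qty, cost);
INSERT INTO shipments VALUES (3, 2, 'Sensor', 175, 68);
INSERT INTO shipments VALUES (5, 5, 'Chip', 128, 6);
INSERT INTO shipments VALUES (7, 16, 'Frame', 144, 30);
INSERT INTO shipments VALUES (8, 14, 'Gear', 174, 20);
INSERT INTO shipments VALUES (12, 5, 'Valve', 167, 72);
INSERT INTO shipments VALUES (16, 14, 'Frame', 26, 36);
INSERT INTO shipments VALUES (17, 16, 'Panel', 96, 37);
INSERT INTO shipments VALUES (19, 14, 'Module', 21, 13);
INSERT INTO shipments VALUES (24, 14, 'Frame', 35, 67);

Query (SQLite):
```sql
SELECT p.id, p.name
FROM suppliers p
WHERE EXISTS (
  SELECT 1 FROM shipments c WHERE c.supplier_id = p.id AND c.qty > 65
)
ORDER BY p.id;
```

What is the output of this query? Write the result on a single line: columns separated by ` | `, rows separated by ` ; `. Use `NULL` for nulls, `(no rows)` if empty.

2 | Yuki ; 5 | Zane ; 14 | Gita ; 16 | Sol

For each suppliers row, check whether any shipments with matching supplier_id has qty > 65.
Keep rows where that is true.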